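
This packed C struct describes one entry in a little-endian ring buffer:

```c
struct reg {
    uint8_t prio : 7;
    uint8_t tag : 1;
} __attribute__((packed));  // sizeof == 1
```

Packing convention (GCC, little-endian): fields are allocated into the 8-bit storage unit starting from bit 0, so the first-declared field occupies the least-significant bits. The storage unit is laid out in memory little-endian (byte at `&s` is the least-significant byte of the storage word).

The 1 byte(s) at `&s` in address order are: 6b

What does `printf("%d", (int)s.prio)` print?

107

[0]=0x6b (little-endian) → word 0x6b
prio:7 @ bit 0 → (0x6b>>0)&0x7f = 0x6b  ←
tag:1 @ bit 7 → (0x6b>>7)&0x1 = 0x0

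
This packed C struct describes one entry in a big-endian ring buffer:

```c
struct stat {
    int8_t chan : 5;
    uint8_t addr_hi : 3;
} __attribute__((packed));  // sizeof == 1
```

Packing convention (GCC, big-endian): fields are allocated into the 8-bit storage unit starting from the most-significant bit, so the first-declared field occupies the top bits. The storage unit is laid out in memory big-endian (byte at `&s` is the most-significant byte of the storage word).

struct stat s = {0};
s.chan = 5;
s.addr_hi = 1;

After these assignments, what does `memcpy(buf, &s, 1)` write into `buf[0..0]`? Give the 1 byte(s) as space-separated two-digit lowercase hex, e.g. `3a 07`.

[3+:5] chan=5 & 0x1f = 0x5; word=0x28
[0+:3] addr_hi=1 & 0x7 = 0x1; word=0x29
word = 0x29 → big-endian bytes:
  [0]=0x29

29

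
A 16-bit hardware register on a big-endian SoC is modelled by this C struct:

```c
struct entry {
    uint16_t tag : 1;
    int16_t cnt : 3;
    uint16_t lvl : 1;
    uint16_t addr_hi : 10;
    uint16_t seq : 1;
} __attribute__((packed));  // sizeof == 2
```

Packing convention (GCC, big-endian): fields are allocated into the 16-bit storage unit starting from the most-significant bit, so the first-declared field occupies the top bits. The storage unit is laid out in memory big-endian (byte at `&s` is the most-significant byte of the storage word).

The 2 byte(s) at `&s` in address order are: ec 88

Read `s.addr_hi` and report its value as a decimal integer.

580

[0]=0xec [1]=0x88 (big-endian) → word 0xec88
tag [15+:1] = (word>>15) & 0x1 = 1
cnt [12+:3] = (word>>12) & 0x7 = 6
lvl [11+:1] = (word>>11) & 0x1 = 1
addr_hi [1+:10] = (word>>1) & 0x3ff = 580  ←
seq [0+:1] = (word>>0) & 0x1 = 0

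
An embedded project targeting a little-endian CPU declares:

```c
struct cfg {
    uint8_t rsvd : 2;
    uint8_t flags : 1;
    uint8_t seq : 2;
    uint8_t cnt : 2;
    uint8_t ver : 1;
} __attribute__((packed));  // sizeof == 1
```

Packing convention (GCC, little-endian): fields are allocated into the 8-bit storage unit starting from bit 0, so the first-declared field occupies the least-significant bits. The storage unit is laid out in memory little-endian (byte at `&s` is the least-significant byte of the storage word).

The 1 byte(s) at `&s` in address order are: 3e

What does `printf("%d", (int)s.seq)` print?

3

[0]=0x3e (little-endian) → word 0x3e
rsvd [0+:2] = (word>>0) & 0x3 = 2
flags [2+:1] = (word>>2) & 0x1 = 1
seq [3+:2] = (word>>3) & 0x3 = 3  ←
cnt [5+:2] = (word>>5) & 0x3 = 1
ver [7+:1] = (word>>7) & 0x1 = 0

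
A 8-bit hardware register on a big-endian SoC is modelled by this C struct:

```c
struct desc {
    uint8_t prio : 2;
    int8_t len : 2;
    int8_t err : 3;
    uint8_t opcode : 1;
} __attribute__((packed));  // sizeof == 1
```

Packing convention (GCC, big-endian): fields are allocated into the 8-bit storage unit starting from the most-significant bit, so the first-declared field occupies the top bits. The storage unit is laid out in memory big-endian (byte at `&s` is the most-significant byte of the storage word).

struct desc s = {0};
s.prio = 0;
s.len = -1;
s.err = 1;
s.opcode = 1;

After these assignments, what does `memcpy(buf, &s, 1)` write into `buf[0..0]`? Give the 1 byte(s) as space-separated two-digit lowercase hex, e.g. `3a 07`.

33

[6+:2] prio=0 & 0x3 = 0x0; word=0x00
[4+:2] len=-1 & 0x3 = 0x3; word=0x30
[1+:3] err=1 & 0x7 = 0x1; word=0x32
[0+:1] opcode=1 & 0x1 = 0x1; word=0x33
word = 0x33 → big-endian bytes:
  [0]=0x33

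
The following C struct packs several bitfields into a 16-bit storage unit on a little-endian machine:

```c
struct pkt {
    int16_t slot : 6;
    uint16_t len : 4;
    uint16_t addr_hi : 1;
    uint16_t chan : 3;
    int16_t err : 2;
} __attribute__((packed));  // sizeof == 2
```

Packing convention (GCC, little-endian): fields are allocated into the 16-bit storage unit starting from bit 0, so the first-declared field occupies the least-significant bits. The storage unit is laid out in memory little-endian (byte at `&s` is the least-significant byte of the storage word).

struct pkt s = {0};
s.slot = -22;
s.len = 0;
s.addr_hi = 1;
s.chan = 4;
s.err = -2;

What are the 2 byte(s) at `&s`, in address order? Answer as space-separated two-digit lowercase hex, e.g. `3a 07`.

slot:6 = -22 → 0x2a << 0 → word 0x002a
len:4 = 0 → 0x0 << 6 → word 0x002a
addr_hi:1 = 1 → 0x1 << 10 → word 0x042a
chan:3 = 4 → 0x4 << 11 → word 0x242a
err:2 = -2 → 0x2 << 14 → word 0xa42a
word = 0xa42a → little-endian bytes:
  [0]=0x2a  [1]=0xa4

2a a4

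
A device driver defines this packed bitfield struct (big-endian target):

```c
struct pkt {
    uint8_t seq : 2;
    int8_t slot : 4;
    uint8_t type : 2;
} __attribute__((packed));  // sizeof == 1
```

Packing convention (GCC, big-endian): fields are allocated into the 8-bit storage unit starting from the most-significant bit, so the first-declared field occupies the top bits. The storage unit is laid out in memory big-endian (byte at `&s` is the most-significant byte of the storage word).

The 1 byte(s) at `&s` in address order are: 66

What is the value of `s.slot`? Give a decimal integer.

-7

[0]=0x66 (big-endian) → word 0x66
seq [6+:2] = (word>>6) & 0x3 = 1
slot [2+:4] = (word>>2) & 0xf = 9  ←
type [0+:2] = (word>>0) & 0x3 = 2
slot signed 4b, MSB=1: 9 - 16 = -7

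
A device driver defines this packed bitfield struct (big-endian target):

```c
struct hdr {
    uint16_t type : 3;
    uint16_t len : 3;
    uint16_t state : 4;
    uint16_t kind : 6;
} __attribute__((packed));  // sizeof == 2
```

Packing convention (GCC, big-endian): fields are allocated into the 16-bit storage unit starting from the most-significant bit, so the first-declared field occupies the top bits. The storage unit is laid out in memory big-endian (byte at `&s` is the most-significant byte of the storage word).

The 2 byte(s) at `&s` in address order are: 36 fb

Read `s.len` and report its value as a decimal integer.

5

[0]=0x36 [1]=0xfb (big-endian) → word 0x36fb
type:3 @ bit 13 → (0x36fb>>13)&0x7 = 0x1
len:3 @ bit 10 → (0x36fb>>10)&0x7 = 0x5  ←
state:4 @ bit 6 → (0x36fb>>6)&0xf = 0xb
kind:6 @ bit 0 → (0x36fb>>0)&0x3f = 0x3b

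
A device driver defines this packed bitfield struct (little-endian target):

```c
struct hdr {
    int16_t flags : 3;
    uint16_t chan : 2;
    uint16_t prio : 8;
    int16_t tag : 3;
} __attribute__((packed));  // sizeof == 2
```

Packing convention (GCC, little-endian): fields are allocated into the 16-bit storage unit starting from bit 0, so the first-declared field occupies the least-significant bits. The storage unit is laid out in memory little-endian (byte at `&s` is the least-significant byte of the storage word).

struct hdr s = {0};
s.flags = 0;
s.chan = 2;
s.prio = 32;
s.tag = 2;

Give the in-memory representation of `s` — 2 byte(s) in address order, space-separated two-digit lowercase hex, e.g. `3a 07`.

flags (3b) val=0 bits=0x0 at bit 0: 0x0000
chan (2b) val=2 bits=0x2 at bit 3: 0x0010
prio (8b) val=32 bits=0x20 at bit 5: 0x0410
tag (3b) val=2 bits=0x2 at bit 13: 0x4410
word = 0x4410 → little-endian bytes:
  [0]=0x10  [1]=0x44

10 44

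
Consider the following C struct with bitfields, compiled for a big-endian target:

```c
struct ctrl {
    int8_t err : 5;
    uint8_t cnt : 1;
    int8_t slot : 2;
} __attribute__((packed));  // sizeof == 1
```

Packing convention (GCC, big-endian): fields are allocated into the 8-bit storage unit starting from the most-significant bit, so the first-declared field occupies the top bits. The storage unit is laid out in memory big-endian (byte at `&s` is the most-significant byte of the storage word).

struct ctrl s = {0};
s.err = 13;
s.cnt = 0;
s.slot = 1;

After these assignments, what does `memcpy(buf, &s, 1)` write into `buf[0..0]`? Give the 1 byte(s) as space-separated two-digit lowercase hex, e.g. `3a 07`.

err:5 = 13 → 0xd << 3 → word 0x68
cnt:1 = 0 → 0x0 << 2 → word 0x68
slot:2 = 1 → 0x1 << 0 → word 0x69
word = 0x69 → big-endian bytes:
  [0]=0x69

69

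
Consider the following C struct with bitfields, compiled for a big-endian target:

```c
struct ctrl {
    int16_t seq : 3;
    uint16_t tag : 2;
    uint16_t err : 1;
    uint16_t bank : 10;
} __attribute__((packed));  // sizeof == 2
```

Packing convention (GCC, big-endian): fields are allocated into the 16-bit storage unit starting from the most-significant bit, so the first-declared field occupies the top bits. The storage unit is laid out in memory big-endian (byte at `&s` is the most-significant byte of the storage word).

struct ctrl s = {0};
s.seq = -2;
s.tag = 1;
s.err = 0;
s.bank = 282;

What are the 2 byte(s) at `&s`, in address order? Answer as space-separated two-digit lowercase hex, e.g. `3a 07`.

[13+:3] seq=-2 & 0x7 = 0x6; word=0xc000
[11+:2] tag=1 & 0x3 = 0x1; word=0xc800
[10+:1] err=0 & 0x1 = 0x0; word=0xc800
[0+:10] bank=282 & 0x3ff = 0x11a; word=0xc91a
word = 0xc91a → big-endian bytes:
  [0]=0xc9  [1]=0x1a

c9 1a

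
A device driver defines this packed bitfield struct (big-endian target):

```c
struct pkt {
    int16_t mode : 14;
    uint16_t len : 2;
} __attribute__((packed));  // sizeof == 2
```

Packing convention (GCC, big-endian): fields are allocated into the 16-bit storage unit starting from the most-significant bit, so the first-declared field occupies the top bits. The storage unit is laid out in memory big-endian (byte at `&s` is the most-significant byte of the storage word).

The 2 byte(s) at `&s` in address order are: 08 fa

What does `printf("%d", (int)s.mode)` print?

[0]=0x08 [1]=0xfa (big-endian) → word 0x08fa
mode [2+:14] = (word>>2) & 0x3fff = 574  ←
len [0+:2] = (word>>0) & 0x3 = 2
mode signed 14b, MSB=0: value = 574

574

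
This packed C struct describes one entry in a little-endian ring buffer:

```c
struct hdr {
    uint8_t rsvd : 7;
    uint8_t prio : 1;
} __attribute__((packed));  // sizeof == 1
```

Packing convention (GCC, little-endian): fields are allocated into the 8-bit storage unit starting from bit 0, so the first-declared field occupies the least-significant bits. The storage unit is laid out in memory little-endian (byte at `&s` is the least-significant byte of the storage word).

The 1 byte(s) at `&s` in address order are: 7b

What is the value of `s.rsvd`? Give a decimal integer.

123

[0]=0x7b (little-endian) → word 0x7b
rsvd:7 @ bit 0 → (0x7b>>0)&0x7f = 0x7b  ←
prio:1 @ bit 7 → (0x7b>>7)&0x1 = 0x0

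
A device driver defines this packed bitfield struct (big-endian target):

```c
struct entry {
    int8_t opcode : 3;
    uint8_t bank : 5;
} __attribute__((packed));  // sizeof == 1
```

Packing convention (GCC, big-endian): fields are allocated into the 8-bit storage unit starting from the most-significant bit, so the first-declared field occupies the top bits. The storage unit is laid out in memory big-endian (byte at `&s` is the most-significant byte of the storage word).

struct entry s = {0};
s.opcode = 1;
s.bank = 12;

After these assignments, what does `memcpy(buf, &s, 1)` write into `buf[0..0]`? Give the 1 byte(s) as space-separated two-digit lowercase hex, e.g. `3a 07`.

opcode:3 = 1 → 0x1 << 5 → word 0x20
bank:5 = 12 → 0xc << 0 → word 0x2c
word = 0x2c → big-endian bytes:
  [0]=0x2c

2c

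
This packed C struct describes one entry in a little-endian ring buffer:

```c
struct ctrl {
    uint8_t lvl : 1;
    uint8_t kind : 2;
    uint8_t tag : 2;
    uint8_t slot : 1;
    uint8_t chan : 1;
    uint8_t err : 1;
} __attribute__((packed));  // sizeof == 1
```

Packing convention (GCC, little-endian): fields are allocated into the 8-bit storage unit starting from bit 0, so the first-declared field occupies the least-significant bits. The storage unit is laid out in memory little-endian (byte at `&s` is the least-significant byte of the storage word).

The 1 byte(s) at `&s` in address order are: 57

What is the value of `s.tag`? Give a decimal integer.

[0]=0x57 (little-endian) → word 0x57
lvl:1 @ bit 0 → (0x57>>0)&0x1 = 0x1
kind:2 @ bit 1 → (0x57>>1)&0x3 = 0x3
tag:2 @ bit 3 → (0x57>>3)&0x3 = 0x2  ←
slot:1 @ bit 5 → (0x57>>5)&0x1 = 0x0
chan:1 @ bit 6 → (0x57>>6)&0x1 = 0x1
err:1 @ bit 7 → (0x57>>7)&0x1 = 0x0

2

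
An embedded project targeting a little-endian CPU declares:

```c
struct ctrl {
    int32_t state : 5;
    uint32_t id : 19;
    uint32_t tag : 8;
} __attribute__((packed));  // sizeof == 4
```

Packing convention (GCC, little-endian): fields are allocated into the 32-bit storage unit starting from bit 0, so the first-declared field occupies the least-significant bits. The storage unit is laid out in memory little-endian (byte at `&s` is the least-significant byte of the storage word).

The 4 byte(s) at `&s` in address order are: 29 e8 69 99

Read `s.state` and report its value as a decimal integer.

9

[0]=0x29 [1]=0xe8 [2]=0x69 [3]=0x99 (little-endian) → word 0x9969e829
state:5 @ bit 0 → (0x9969e829>>0)&0x1f = 0x9  ←
id:19 @ bit 5 → (0x9969e829>>5)&0x7ffff = 0x34f41
tag:8 @ bit 24 → (0x9969e829>>24)&0xff = 0x99
state signed 5b, MSB=0: value = 9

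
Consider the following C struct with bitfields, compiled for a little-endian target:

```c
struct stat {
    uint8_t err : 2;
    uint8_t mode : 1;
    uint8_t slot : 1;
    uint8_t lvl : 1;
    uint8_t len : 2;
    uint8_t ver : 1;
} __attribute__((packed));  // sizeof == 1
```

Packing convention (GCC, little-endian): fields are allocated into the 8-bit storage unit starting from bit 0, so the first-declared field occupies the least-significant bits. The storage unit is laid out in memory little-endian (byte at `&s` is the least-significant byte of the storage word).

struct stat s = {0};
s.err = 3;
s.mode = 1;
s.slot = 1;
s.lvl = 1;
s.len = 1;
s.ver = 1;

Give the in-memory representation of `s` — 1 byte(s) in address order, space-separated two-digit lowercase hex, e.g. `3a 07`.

bf

err:2 = 3 → 0x3 << 0 → word 0x03
mode:1 = 1 → 0x1 << 2 → word 0x07
slot:1 = 1 → 0x1 << 3 → word 0x0f
lvl:1 = 1 → 0x1 << 4 → word 0x1f
len:2 = 1 → 0x1 << 5 → word 0x3f
ver:1 = 1 → 0x1 << 7 → word 0xbf
word = 0xbf → little-endian bytes:
  [0]=0xbf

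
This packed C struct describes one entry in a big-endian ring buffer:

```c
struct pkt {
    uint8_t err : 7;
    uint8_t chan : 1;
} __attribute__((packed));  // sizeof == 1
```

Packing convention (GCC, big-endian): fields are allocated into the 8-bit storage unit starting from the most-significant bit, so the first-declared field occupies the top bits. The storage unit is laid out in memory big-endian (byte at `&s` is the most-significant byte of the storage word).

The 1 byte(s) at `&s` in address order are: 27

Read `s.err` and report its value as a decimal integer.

19

[0]=0x27 (big-endian) → word 0x27
err [1+:7] = (word>>1) & 0x7f = 19  ←
chan [0+:1] = (word>>0) & 0x1 = 1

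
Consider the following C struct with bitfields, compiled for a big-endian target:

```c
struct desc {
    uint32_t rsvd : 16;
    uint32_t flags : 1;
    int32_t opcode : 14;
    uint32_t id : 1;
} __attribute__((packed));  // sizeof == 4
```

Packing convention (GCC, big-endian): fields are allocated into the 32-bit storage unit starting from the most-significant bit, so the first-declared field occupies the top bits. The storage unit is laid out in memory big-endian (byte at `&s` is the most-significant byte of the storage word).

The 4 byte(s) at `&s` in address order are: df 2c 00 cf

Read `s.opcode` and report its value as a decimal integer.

103

[0]=0xdf [1]=0x2c [2]=0x00 [3]=0xcf (big-endian) → word 0xdf2c00cf
rsvd [16+:16] = (word>>16) & 0xffff = 57132
flags [15+:1] = (word>>15) & 0x1 = 0
opcode [1+:14] = (word>>1) & 0x3fff = 103  ←
id [0+:1] = (word>>0) & 0x1 = 1
opcode signed 14b, MSB=0: value = 103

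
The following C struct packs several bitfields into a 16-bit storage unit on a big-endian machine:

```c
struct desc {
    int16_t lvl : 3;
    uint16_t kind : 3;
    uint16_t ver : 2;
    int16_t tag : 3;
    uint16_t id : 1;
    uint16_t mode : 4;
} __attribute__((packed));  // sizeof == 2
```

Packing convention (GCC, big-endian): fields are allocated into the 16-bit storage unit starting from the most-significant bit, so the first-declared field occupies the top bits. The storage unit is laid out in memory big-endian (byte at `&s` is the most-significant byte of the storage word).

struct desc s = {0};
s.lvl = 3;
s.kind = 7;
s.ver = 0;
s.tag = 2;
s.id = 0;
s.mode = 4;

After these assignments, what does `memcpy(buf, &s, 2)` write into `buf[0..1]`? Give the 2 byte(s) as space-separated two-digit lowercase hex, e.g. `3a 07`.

lvl (3b) val=3 bits=0x3 at bit 13: 0x6000
kind (3b) val=7 bits=0x7 at bit 10: 0x7c00
ver (2b) val=0 bits=0x0 at bit 8: 0x7c00
tag (3b) val=2 bits=0x2 at bit 5: 0x7c40
id (1b) val=0 bits=0x0 at bit 4: 0x7c40
mode (4b) val=4 bits=0x4 at bit 0: 0x7c44
word = 0x7c44 → big-endian bytes:
  [0]=0x7c  [1]=0x44

7c 44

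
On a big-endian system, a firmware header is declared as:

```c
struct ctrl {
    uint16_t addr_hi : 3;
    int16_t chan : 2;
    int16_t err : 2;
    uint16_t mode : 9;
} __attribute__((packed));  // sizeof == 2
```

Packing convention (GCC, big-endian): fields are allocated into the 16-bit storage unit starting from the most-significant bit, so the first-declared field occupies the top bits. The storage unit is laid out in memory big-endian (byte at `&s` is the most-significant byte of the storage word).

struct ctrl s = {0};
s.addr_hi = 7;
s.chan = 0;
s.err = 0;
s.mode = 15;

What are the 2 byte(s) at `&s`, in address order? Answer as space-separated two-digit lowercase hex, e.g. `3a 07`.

e0 0f

addr_hi:3 = 7 → 0x7 << 13 → word 0xe000
chan:2 = 0 → 0x0 << 11 → word 0xe000
err:2 = 0 → 0x0 << 9 → word 0xe000
mode:9 = 15 → 0xf << 0 → word 0xe00f
word = 0xe00f → big-endian bytes:
  [0]=0xe0  [1]=0x0f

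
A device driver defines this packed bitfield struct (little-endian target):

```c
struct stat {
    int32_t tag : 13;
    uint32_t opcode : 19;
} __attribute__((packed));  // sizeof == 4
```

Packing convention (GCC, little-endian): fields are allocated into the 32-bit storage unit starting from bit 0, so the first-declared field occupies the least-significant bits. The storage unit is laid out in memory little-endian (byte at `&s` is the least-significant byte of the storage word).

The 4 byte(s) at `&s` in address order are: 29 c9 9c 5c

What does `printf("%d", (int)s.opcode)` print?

[0]=0x29 [1]=0xc9 [2]=0x9c [3]=0x5c (little-endian) → word 0x5c9cc929
tag [0+:13] = (word>>0) & 0x1fff = 2345
opcode [13+:19] = (word>>13) & 0x7ffff = 189670  ←

189670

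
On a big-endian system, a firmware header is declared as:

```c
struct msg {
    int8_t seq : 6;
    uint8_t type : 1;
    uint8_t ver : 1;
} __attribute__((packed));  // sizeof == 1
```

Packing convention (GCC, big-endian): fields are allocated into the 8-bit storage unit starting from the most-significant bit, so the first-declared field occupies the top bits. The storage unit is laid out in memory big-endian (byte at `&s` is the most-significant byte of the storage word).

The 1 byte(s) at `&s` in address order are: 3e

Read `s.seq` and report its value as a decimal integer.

[0]=0x3e (big-endian) → word 0x3e
seq:6 @ bit 2 → (0x3e>>2)&0x3f = 0xf  ←
type:1 @ bit 1 → (0x3e>>1)&0x1 = 0x1
ver:1 @ bit 0 → (0x3e>>0)&0x1 = 0x0
seq signed 6b, MSB=0: value = 15

15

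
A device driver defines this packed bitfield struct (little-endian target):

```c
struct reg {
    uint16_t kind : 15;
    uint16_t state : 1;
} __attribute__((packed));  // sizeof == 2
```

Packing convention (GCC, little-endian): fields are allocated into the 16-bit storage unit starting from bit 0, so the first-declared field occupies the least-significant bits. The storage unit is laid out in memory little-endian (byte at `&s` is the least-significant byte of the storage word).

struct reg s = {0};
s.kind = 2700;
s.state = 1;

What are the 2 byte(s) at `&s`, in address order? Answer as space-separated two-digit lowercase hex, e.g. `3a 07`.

kind:15 = 2700 → 0xa8c << 0 → word 0x0a8c
state:1 = 1 → 0x1 << 15 → word 0x8a8c
word = 0x8a8c → little-endian bytes:
  [0]=0x8c  [1]=0x8a

8c 8a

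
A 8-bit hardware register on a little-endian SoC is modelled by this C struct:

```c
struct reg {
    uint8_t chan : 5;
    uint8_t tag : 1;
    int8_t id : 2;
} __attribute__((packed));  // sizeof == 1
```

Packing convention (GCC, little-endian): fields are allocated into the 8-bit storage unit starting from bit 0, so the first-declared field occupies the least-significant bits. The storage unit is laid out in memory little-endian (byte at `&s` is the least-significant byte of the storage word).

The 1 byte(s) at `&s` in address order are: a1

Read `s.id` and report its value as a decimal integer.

[0]=0xa1 (little-endian) → word 0xa1
chan [0+:5] = (word>>0) & 0x1f = 1
tag [5+:1] = (word>>5) & 0x1 = 1
id [6+:2] = (word>>6) & 0x3 = 2  ←
id signed 2b, MSB=1: 2 - 4 = -2

-2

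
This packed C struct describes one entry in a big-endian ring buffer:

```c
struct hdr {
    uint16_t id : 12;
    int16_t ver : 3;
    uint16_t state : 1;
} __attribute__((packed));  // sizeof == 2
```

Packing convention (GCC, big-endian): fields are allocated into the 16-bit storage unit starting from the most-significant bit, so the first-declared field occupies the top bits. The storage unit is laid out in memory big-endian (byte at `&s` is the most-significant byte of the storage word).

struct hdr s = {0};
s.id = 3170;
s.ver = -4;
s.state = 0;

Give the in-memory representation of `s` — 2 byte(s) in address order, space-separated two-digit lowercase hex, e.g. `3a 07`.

[4+:12] id=3170 & 0xfff = 0xc62; word=0xc620
[1+:3] ver=-4 & 0x7 = 0x4; word=0xc628
[0+:1] state=0 & 0x1 = 0x0; word=0xc628
word = 0xc628 → big-endian bytes:
  [0]=0xc6  [1]=0x28

c6 28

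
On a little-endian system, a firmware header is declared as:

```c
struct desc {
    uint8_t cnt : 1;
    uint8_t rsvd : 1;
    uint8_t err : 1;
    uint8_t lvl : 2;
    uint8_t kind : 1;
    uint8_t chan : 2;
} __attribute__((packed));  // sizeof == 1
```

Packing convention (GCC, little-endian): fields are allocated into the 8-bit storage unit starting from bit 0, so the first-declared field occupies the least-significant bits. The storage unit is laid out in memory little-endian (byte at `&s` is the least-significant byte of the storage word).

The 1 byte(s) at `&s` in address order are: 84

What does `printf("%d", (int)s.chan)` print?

2

[0]=0x84 (little-endian) → word 0x84
cnt [0+:1] = (word>>0) & 0x1 = 0
rsvd [1+:1] = (word>>1) & 0x1 = 0
err [2+:1] = (word>>2) & 0x1 = 1
lvl [3+:2] = (word>>3) & 0x3 = 0
kind [5+:1] = (word>>5) & 0x1 = 0
chan [6+:2] = (word>>6) & 0x3 = 2  ←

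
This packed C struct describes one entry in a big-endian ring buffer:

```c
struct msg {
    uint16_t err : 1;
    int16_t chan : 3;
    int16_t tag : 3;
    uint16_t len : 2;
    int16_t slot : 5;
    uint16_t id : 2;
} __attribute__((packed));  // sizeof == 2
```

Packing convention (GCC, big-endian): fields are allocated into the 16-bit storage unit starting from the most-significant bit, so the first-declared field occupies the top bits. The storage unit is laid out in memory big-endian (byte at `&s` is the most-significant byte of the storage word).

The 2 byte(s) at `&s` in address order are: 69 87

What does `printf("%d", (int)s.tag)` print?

[0]=0x69 [1]=0x87 (big-endian) → word 0x6987
err [15+:1] = (word>>15) & 0x1 = 0
chan [12+:3] = (word>>12) & 0x7 = 6
tag [9+:3] = (word>>9) & 0x7 = 4  ←
len [7+:2] = (word>>7) & 0x3 = 3
slot [2+:5] = (word>>2) & 0x1f = 1
id [0+:2] = (word>>0) & 0x3 = 3
tag signed 3b, MSB=1: 4 - 8 = -4

-4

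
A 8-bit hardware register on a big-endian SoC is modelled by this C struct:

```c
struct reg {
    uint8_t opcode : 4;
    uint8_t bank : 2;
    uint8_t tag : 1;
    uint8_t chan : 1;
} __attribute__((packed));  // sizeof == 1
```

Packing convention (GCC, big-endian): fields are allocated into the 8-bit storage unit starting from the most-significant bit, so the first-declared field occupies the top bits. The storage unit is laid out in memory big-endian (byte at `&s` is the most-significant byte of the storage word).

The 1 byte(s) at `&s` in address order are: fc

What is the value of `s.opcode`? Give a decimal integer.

15

[0]=0xfc (big-endian) → word 0xfc
opcode:4 @ bit 4 → (0xfc>>4)&0xf = 0xf  ←
bank:2 @ bit 2 → (0xfc>>2)&0x3 = 0x3
tag:1 @ bit 1 → (0xfc>>1)&0x1 = 0x0
chan:1 @ bit 0 → (0xfc>>0)&0x1 = 0x0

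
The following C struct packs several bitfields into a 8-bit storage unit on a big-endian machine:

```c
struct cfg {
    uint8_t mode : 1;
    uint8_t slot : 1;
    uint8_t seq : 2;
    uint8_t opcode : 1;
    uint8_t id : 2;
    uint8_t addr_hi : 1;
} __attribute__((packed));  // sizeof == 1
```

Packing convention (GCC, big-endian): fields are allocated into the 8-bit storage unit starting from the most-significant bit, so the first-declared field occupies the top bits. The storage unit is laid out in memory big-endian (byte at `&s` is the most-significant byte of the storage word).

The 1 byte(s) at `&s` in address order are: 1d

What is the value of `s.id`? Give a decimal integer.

[0]=0x1d (big-endian) → word 0x1d
mode [7+:1] = (word>>7) & 0x1 = 0
slot [6+:1] = (word>>6) & 0x1 = 0
seq [4+:2] = (word>>4) & 0x3 = 1
opcode [3+:1] = (word>>3) & 0x1 = 1
id [1+:2] = (word>>1) & 0x3 = 2  ←
addr_hi [0+:1] = (word>>0) & 0x1 = 1

2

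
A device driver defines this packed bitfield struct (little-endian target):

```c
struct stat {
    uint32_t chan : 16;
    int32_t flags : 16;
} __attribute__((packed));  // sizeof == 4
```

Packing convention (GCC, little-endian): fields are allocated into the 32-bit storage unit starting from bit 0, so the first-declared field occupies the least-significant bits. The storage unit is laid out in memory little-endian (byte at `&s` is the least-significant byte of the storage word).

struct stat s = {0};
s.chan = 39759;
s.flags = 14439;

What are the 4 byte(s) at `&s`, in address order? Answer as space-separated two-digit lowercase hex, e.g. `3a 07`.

4f 9b 67 38

[0+:16] chan=39759 & 0xffff = 0x9b4f; word=0x00009b4f
[16+:16] flags=14439 & 0xffff = 0x3867; word=0x38679b4f
word = 0x38679b4f → little-endian bytes:
  [0]=0x4f  [1]=0x9b  [2]=0x67  [3]=0x38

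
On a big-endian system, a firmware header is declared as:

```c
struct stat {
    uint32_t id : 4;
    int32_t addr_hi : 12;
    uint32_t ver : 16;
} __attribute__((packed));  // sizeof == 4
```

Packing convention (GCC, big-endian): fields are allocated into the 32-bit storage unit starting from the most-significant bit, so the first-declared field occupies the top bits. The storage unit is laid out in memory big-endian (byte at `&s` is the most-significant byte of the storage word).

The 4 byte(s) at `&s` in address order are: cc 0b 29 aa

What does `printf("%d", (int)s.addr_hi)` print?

-1013

[0]=0xcc [1]=0x0b [2]=0x29 [3]=0xaa (big-endian) → word 0xcc0b29aa
id:4 @ bit 28 → (0xcc0b29aa>>28)&0xf = 0xc
addr_hi:12 @ bit 16 → (0xcc0b29aa>>16)&0xfff = 0xc0b  ←
ver:16 @ bit 0 → (0xcc0b29aa>>0)&0xffff = 0x29aa
addr_hi signed 12b, MSB=1: 3083 - 4096 = -1013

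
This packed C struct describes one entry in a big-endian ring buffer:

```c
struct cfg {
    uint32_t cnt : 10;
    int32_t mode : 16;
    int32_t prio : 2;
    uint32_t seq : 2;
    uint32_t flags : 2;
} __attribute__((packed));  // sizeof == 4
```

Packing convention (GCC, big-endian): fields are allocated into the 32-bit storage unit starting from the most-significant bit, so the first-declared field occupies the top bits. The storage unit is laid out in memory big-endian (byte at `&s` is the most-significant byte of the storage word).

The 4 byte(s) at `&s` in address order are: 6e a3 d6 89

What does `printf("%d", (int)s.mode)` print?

-28838

[0]=0x6e [1]=0xa3 [2]=0xd6 [3]=0x89 (big-endian) → word 0x6ea3d689
cnt [22+:10] = (word>>22) & 0x3ff = 442
mode [6+:16] = (word>>6) & 0xffff = 36698  ←
prio [4+:2] = (word>>4) & 0x3 = 0
seq [2+:2] = (word>>2) & 0x3 = 2
flags [0+:2] = (word>>0) & 0x3 = 1
mode signed 16b, MSB=1: 36698 - 65536 = -28838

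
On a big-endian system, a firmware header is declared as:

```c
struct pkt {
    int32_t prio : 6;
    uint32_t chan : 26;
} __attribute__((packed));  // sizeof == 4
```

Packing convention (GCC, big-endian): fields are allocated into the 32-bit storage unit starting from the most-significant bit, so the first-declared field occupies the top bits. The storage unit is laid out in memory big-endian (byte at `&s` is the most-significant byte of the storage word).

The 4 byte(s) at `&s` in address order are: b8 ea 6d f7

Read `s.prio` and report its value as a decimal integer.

-18

[0]=0xb8 [1]=0xea [2]=0x6d [3]=0xf7 (big-endian) → word 0xb8ea6df7
prio [26+:6] = (word>>26) & 0x3f = 46  ←
chan [0+:26] = (word>>0) & 0x3ffffff = 15363575
prio signed 6b, MSB=1: 46 - 64 = -18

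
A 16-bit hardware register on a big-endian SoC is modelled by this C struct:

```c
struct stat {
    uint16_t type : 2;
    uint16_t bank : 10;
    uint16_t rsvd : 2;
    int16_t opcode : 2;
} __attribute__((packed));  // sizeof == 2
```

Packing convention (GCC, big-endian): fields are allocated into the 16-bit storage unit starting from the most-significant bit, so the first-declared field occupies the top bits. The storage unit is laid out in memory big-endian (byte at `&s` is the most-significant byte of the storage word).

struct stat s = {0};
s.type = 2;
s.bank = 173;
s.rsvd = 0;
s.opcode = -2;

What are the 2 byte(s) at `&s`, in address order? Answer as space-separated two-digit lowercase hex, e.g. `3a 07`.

8a d2

type (2b) val=2 bits=0x2 at bit 14: 0x8000
bank (10b) val=173 bits=0xad at bit 4: 0x8ad0
rsvd (2b) val=0 bits=0x0 at bit 2: 0x8ad0
opcode (2b) val=-2 bits=0x2 at bit 0: 0x8ad2
word = 0x8ad2 → big-endian bytes:
  [0]=0x8a  [1]=0xd2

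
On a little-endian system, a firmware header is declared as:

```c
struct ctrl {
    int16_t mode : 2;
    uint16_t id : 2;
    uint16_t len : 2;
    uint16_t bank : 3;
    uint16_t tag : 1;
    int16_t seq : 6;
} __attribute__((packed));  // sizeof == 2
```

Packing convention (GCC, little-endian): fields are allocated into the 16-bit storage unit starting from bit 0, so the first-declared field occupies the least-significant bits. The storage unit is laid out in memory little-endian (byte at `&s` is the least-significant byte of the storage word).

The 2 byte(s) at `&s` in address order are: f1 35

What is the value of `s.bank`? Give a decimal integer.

[0]=0xf1 [1]=0x35 (little-endian) → word 0x35f1
mode [0+:2] = (word>>0) & 0x3 = 1
id [2+:2] = (word>>2) & 0x3 = 0
len [4+:2] = (word>>4) & 0x3 = 3
bank [6+:3] = (word>>6) & 0x7 = 7  ←
tag [9+:1] = (word>>9) & 0x1 = 0
seq [10+:6] = (word>>10) & 0x3f = 13

7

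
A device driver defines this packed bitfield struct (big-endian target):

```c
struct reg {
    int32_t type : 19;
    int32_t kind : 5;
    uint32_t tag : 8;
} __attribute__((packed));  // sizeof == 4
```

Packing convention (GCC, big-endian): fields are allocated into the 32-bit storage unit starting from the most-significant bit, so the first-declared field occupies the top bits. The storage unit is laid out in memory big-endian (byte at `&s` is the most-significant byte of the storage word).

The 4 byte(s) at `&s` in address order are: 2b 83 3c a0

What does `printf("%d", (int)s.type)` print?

89113

[0]=0x2b [1]=0x83 [2]=0x3c [3]=0xa0 (big-endian) → word 0x2b833ca0
type [13+:19] = (word>>13) & 0x7ffff = 89113  ←
kind [8+:5] = (word>>8) & 0x1f = 28
tag [0+:8] = (word>>0) & 0xff = 160
type signed 19b, MSB=0: value = 89113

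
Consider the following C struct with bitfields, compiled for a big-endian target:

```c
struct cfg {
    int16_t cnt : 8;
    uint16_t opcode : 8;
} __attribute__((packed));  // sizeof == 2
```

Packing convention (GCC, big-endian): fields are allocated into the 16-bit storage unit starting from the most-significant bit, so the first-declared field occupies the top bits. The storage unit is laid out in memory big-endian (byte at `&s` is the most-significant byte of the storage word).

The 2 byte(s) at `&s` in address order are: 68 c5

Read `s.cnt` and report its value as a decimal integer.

[0]=0x68 [1]=0xc5 (big-endian) → word 0x68c5
cnt [8+:8] = (word>>8) & 0xff = 104  ←
opcode [0+:8] = (word>>0) & 0xff = 197
cnt signed 8b, MSB=0: value = 104

104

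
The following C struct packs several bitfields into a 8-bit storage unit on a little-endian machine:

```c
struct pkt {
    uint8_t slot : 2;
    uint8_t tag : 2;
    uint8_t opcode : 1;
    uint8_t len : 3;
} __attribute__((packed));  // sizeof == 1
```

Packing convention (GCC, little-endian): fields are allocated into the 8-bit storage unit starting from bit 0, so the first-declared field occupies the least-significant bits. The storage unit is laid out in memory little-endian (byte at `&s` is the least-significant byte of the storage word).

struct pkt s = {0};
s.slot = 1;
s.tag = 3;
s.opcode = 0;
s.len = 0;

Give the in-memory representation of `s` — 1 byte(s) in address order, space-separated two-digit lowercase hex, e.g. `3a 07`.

0d

slot (2b) val=1 bits=0x1 at bit 0: 0x01
tag (2b) val=3 bits=0x3 at bit 2: 0x0d
opcode (1b) val=0 bits=0x0 at bit 4: 0x0d
len (3b) val=0 bits=0x0 at bit 5: 0x0d
word = 0x0d → little-endian bytes:
  [0]=0x0d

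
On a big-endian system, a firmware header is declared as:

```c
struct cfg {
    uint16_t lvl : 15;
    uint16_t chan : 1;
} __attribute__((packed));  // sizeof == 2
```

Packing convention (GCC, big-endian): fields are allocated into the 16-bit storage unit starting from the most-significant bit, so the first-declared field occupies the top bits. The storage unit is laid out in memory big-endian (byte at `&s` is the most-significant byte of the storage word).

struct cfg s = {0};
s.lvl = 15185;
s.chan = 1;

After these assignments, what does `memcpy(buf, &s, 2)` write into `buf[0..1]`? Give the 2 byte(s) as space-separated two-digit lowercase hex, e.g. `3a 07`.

lvl:15 = 15185 → 0x3b51 << 1 → word 0x76a2
chan:1 = 1 → 0x1 << 0 → word 0x76a3
word = 0x76a3 → big-endian bytes:
  [0]=0x76  [1]=0xa3

76 a3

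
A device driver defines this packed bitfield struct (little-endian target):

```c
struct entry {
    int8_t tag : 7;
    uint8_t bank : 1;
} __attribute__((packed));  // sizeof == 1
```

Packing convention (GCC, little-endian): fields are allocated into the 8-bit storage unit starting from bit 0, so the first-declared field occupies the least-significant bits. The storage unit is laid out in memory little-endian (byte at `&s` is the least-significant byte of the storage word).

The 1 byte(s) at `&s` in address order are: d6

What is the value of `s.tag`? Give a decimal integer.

[0]=0xd6 (little-endian) → word 0xd6
tag [0+:7] = (word>>0) & 0x7f = 86  ←
bank [7+:1] = (word>>7) & 0x1 = 1
tag signed 7b, MSB=1: 86 - 128 = -42

-42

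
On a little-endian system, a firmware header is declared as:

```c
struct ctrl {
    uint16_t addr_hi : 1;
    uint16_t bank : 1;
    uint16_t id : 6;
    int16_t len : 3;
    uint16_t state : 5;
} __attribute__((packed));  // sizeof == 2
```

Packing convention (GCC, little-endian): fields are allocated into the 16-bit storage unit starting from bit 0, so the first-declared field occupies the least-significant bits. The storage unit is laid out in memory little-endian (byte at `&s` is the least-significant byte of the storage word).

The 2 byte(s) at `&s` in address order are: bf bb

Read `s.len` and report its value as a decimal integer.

[0]=0xbf [1]=0xbb (little-endian) → word 0xbbbf
addr_hi:1 @ bit 0 → (0xbbbf>>0)&0x1 = 0x1
bank:1 @ bit 1 → (0xbbbf>>1)&0x1 = 0x1
id:6 @ bit 2 → (0xbbbf>>2)&0x3f = 0x2f
len:3 @ bit 8 → (0xbbbf>>8)&0x7 = 0x3  ←
state:5 @ bit 11 → (0xbbbf>>11)&0x1f = 0x17
len signed 3b, MSB=0: value = 3

3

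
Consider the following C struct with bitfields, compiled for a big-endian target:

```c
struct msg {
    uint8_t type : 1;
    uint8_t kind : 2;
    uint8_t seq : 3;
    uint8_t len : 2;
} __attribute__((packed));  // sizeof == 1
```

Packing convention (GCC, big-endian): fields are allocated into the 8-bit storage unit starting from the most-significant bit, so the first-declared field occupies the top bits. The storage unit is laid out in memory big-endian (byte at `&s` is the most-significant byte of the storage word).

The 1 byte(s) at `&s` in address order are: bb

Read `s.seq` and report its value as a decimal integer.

6

[0]=0xbb (big-endian) → word 0xbb
type:1 @ bit 7 → (0xbb>>7)&0x1 = 0x1
kind:2 @ bit 5 → (0xbb>>5)&0x3 = 0x1
seq:3 @ bit 2 → (0xbb>>2)&0x7 = 0x6  ←
len:2 @ bit 0 → (0xbb>>0)&0x3 = 0x3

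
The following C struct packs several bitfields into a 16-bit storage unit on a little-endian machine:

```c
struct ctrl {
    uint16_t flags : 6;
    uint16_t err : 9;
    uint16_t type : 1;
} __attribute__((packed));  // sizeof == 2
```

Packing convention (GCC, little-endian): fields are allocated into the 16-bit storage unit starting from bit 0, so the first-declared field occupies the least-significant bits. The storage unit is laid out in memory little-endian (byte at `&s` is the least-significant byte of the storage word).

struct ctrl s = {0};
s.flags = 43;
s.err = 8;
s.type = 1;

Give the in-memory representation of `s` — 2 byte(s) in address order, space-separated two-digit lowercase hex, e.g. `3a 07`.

2b 82

[0+:6] flags=43 & 0x3f = 0x2b; word=0x002b
[6+:9] err=8 & 0x1ff = 0x8; word=0x022b
[15+:1] type=1 & 0x1 = 0x1; word=0x822b
word = 0x822b → little-endian bytes:
  [0]=0x2b  [1]=0x82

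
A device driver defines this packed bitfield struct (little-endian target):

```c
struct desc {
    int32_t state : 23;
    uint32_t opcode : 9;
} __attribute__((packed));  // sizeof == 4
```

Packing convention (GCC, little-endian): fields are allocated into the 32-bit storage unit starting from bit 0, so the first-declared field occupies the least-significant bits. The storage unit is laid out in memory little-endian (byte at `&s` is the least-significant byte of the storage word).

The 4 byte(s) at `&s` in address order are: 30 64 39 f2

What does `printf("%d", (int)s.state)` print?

[0]=0x30 [1]=0x64 [2]=0x39 [3]=0xf2 (little-endian) → word 0xf2396430
state [0+:23] = (word>>0) & 0x7fffff = 3761200  ←
opcode [23+:9] = (word>>23) & 0x1ff = 484
state signed 23b, MSB=0: value = 3761200

3761200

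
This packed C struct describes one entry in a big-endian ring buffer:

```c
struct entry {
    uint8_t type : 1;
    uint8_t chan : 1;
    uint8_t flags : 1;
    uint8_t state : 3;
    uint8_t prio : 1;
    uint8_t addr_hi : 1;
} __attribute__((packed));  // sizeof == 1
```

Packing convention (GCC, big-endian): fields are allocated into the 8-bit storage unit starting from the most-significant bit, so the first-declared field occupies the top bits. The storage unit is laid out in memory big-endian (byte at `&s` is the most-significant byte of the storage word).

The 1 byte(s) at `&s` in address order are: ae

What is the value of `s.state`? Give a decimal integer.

3

[0]=0xae (big-endian) → word 0xae
type [7+:1] = (word>>7) & 0x1 = 1
chan [6+:1] = (word>>6) & 0x1 = 0
flags [5+:1] = (word>>5) & 0x1 = 1
state [2+:3] = (word>>2) & 0x7 = 3  ←
prio [1+:1] = (word>>1) & 0x1 = 1
addr_hi [0+:1] = (word>>0) & 0x1 = 0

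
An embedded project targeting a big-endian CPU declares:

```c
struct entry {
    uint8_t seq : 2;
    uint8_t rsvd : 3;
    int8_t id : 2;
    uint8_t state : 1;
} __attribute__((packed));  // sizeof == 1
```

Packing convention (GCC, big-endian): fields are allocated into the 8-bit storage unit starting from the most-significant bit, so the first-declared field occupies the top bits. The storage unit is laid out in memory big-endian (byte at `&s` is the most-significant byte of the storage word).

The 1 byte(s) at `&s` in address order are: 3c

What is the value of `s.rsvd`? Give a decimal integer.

[0]=0x3c (big-endian) → word 0x3c
seq:2 @ bit 6 → (0x3c>>6)&0x3 = 0x0
rsvd:3 @ bit 3 → (0x3c>>3)&0x7 = 0x7  ←
id:2 @ bit 1 → (0x3c>>1)&0x3 = 0x2
state:1 @ bit 0 → (0x3c>>0)&0x1 = 0x0

7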